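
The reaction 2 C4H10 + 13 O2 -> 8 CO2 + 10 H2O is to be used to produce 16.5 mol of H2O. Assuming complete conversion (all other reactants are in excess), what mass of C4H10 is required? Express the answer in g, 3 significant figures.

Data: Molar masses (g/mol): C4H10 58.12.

n(H2O) = 16.50 mol
n(C4H10) = (2/10) × 16.50 = 3.300 mol
mass = 3.300 × 58.12 = 191.8 g

192 g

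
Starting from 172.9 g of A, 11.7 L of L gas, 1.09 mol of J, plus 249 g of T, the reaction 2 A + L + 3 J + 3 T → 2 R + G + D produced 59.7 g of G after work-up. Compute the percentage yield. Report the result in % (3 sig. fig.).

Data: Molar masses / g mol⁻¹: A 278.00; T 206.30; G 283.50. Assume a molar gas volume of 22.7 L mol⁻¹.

67.7 %

n(A) = 172.9 / 278.00 = 0.6219 mol
n(L) = 11.70 / 22.7 = 0.5154 mol
n(J) = 1.090 mol
n(T) = 249.0 / 206.30 = 1.207 mol
n/ν for A = 0.6219/2 = 0.3110
n/ν for L = 0.5154/1 = 0.5154
n/ν for J = 1.090/3 = 0.3633
n/ν for T = 1.207/3 = 0.4023
Smallest n/ν is A → limiting reagent.
theoretical n(G) = (1/2) × 0.6219 = 0.3110 mol → 88.17 g
% yield = 59.7 / 88.17 × 100 = 67.71 %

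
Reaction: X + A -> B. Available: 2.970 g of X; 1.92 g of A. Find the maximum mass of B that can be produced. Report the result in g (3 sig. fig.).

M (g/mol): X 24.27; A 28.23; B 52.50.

n(X) = 2.970 / 24.27 = 0.1224 mol
n(A) = 1.920 / 28.23 = 0.06801 mol
n/ν → X: 0.1224, A: 0.06801; A is limiting.
n(B) = (1/1) × 0.06801 = 0.06801 mol
mass = 0.06801 × 52.50 = 3.571 g

3.57 g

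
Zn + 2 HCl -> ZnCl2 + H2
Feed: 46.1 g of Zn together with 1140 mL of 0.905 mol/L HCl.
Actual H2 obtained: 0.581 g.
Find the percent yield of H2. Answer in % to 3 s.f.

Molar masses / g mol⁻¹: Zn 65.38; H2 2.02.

n(Zn) = 46.10 / 65.38 = 0.7051 mol
n(HCl) = 0.905 × 1140/1000 = 1.032 mol
n/ν → Zn: 0.7051, HCl: 0.5160; HCl is limiting.
theoretical n(H2) = (1/2) × 1.032 = 0.5160 mol → 1.042 g
% yield = 0.581 / 1.042 × 100 = 55.76 %

55.8 %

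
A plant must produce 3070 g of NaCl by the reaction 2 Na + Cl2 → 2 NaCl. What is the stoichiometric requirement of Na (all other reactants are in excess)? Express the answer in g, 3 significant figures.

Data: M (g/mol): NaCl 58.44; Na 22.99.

1210 g

n(NaCl) = 3070 / 58.44 = 52.53 mol
n(Na) = (2/2) × 52.53 = 52.53 mol
mass = 52.53 × 22.99 = 1208 g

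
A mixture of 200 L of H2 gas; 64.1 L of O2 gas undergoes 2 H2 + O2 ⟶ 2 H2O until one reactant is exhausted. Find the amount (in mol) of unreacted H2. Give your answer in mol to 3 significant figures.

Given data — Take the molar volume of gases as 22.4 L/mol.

n(H2) = 200.0 / 22.4 = 8.929 mol
n(O2) = 64.10 / 22.4 = 2.862 mol
n/ν → H2: 4.465, O2: 2.862; O2 is limiting.
H2 consumed = (2/1) × 2.862 = 5.724 mol
H2 remaining = 8.929 − 5.724 = 3.205 mol

3.21 mol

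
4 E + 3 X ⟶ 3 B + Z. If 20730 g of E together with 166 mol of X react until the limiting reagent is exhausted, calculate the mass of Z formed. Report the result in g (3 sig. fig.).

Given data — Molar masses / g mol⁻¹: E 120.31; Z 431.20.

n(E) = 20730 / 120.31 = 172.3 mol
n(X) = 166.0 mol
n/ν for E = 172.3/4 = 43.08
n/ν for X = 166.0/3 = 55.33
Smallest n/ν is E → limiting reagent.
n(Z) = (1/4) × 172.3 = 43.08 mol
mass = 43.08 × 431.20 = 18580 g

18600 g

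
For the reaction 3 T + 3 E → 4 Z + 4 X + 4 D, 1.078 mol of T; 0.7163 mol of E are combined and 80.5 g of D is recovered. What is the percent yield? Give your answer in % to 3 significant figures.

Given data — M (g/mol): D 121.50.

69.4 %

n(T) = 1.078 mol
n(E) = 0.7163 mol
n/ν for T = 1.078/3 = 0.3593
n/ν for E = 0.7163/3 = 0.2388
Smallest n/ν is E → limiting reagent.
theoretical n(D) = (4/3) × 0.7163 = 0.9551 mol → 116.0 g
% yield = 80.5 / 116.0 × 100 = 69.40 %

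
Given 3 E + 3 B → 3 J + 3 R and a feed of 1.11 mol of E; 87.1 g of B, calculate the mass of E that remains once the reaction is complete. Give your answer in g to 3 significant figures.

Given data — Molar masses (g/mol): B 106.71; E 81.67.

24.0 g

n(E) = 1.110 mol
n(B) = 87.10 / 106.71 = 0.8162 mol
n/ν → E: 0.3700, B: 0.2721; B is limiting.
E consumed = (3/3) × 0.8162 = 0.8162 mol
E remaining = 1.110 − 0.8162 = 0.2938 mol
mass = 0.2938 × 81.67 = 23.99 g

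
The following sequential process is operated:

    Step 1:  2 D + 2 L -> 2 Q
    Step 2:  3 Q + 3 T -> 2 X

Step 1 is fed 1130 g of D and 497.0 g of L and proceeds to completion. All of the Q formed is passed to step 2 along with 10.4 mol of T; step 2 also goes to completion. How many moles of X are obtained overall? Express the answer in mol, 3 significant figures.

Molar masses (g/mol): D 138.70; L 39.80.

5.43 mol

Step 1:
n(D) = 1130 / 138.70 = 8.147 mol
n(L) = 497.0 / 39.80 = 12.49 mol
n/ν for D = 8.147/2 = 4.074
n/ν for L = 12.49/2 = 6.245
Smallest n/ν is D → limiting reagent.
n(Q) produced = (2/2) × 8.147 = 8.147 mol
Step 2:
n(Q) available = 8.147 mol
n(T) = 10.40 mol
n/ν for Q = 8.147/3 = 2.716
n/ν for T = 10.40/3 = 3.467
Smallest n/ν is Q → limiting reagent.
n(X) = (2/3) × 8.147 = 5.431 mol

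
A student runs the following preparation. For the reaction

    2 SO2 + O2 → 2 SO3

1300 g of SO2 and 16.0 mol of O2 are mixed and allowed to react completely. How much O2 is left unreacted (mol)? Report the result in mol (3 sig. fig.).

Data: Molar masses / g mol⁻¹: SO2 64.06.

5.85 mol

n(SO2) = 1300 / 64.06 = 20.29 mol
n(O2) = 16.00 mol
n/ν for SO2 = 20.29/2 = 10.15
n/ν for O2 = 16.00/1 = 16.00
Smallest n/ν is SO2 → limiting reagent.
O2 consumed = (1/2) × 20.29 = 10.15 mol
O2 remaining = 16.00 − 10.15 = 5.850 mol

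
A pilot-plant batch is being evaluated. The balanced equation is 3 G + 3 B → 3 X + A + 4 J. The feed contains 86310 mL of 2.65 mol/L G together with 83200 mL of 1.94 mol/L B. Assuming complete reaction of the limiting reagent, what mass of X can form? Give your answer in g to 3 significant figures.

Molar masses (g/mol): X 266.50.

43000 g

n(G) = 2.65 × 86310/1000 = 228.7 mol
n(B) = 1.94 × 83200/1000 = 161.4 mol
n/ν for G = 228.7/3 = 76.23
n/ν for B = 161.4/3 = 53.80
Smallest n/ν is B → limiting reagent.
n(X) = (3/3) × 161.4 = 161.4 mol
mass = 161.4 × 266.50 = 43010 g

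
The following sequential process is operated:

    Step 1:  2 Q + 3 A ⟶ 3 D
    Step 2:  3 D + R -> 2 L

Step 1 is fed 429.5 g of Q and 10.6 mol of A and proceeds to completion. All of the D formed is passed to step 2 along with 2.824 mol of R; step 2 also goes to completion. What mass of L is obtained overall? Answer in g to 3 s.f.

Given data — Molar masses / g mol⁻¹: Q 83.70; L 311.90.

Step 1:
n(Q) = 429.5 / 83.70 = 5.131 mol
n(A) = 10.60 mol
n/ν for Q = 5.131/2 = 2.566
n/ν for A = 10.60/3 = 3.533
Smallest n/ν is Q → limiting reagent.
n(D) produced = (3/2) × 5.131 = 7.697 mol
Step 2:
n(D) available = 7.697 mol
n(R) = 2.824 mol
n/ν for D = 7.697/3 = 2.566
n/ν for R = 2.824/1 = 2.824
Smallest n/ν is D → limiting reagent.
n(L) = (2/3) × 7.697 = 5.131 mol
mass = 5.131 × 311.90 = 1600 g

1600 g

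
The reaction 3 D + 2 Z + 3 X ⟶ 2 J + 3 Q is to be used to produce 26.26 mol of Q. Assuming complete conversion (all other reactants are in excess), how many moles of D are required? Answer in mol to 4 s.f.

26.26 mol

n(Q) = 26.26 mol
n(D) = (3/3) × 26.26 = 26.26 mol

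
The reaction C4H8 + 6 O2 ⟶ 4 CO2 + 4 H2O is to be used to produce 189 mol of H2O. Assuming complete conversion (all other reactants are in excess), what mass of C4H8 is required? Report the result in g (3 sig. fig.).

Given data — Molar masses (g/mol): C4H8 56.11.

n(H2O) = 189.0 mol
n(C4H8) = (1/4) × 189.0 = 47.25 mol
mass = 47.25 × 56.11 = 2651 g

2650 g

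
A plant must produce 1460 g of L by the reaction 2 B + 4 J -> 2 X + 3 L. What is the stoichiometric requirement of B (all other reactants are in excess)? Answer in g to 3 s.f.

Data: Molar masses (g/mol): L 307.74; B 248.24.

n(L) = 1460 / 307.74 = 4.744 mol
n(B) = (2/3) × 4.744 = 3.163 mol
mass = 3.163 × 248.24 = 785.2 g

785 g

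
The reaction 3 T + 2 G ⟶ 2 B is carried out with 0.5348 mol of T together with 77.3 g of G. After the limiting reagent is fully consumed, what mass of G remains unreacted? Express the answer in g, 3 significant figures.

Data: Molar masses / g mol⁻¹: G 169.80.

16.8 g

n(T) = 0.5348 mol
n(G) = 77.30 / 169.80 = 0.4552 mol
n/ν for T = 0.5348/3 = 0.1783
n/ν for G = 0.4552/2 = 0.2276
Smallest n/ν is T → limiting reagent.
G consumed = (2/3) × 0.5348 = 0.3565 mol
G remaining = 0.4552 − 0.3565 = 0.09870 mol
mass = 0.09870 × 169.80 = 16.76 g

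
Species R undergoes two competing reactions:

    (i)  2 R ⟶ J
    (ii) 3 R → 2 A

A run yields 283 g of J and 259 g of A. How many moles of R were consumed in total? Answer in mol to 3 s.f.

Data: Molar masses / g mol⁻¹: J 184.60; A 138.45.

5.87 mol

n(J) = 283 / 184.60 = 1.533 mol
n(A) = 259 / 138.45 = 1.871 mol
n(R) via (i) = (2/1)×1.533 = 3.066 mol
n(R) via (ii) = (3/2)×1.871 = 2.807 mol
total n(R) = 3.066 + 2.807 = 5.873 mol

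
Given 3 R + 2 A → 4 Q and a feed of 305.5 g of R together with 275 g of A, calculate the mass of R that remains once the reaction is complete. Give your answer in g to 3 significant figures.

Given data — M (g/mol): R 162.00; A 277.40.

64.6 g

n(R) = 305.5 / 162.00 = 1.886 mol
n(A) = 275.0 / 277.40 = 0.9913 mol
n/ν → R: 0.6287, A: 0.4957; A is limiting.
R consumed = (3/2) × 0.9913 = 1.487 mol
R remaining = 1.886 − 1.487 = 0.3990 mol
mass = 0.3990 × 162.00 = 64.64 g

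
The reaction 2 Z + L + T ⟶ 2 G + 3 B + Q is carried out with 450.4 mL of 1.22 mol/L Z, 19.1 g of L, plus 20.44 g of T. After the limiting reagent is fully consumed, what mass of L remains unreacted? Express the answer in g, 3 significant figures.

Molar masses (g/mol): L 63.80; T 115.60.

n(Z) = 1.22 × 450.4/1000 = 0.5495 mol
n(L) = 19.10 / 63.80 = 0.2994 mol
n(T) = 20.44 / 115.60 = 0.1768 mol
n/ν → Z: 0.2748, L: 0.2994, T: 0.1768; T is limiting.
L consumed = (1/1) × 0.1768 = 0.1768 mol
L remaining = 0.2994 − 0.1768 = 0.1226 mol
mass = 0.1226 × 63.80 = 7.822 g

7.82 g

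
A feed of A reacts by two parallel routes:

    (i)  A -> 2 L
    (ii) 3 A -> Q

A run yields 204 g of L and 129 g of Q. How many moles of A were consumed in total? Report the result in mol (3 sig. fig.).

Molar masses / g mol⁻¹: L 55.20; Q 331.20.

n(L) = 204 / 55.20 = 3.696 mol
n(Q) = 129 / 331.20 = 0.3895 mol
n(A) via (i) = (1/2)×3.696 = 1.848 mol
n(A) via (ii) = (3/1)×0.3895 = 1.169 mol
total n(A) = 1.848 + 1.169 = 3.017 mol

3.02 mol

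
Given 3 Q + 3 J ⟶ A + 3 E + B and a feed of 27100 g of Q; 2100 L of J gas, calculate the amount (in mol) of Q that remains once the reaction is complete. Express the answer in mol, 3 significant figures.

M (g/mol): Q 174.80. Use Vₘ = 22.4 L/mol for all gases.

61.3 mol

n(Q) = 27100 / 174.80 = 155.0 mol
n(J) = 2100 / 22.4 = 93.75 mol
n/ν → Q: 51.67, J: 31.25; J is limiting.
Q consumed = (3/3) × 93.75 = 93.75 mol
Q remaining = 155.0 − 93.75 = 61.25 mol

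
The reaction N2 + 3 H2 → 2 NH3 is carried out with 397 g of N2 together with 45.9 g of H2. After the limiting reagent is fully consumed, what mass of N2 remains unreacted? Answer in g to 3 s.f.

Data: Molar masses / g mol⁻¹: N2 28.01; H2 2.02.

185 g

n(N2) = 397.0 / 28.01 = 14.17 mol
n(H2) = 45.90 / 2.02 = 22.72 mol
n/ν → N2: 14.17, H2: 7.573; H2 is limiting.
N2 consumed = (1/3) × 22.72 = 7.573 mol
N2 remaining = 14.17 − 7.573 = 6.597 mol
mass = 6.597 × 28.01 = 184.8 g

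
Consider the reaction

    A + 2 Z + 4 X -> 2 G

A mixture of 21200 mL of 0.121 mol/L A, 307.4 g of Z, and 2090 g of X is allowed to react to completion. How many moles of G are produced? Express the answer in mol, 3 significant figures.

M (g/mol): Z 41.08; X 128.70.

5.13 mol

n(A) = 0.121 × 21200/1000 = 2.565 mol
n(Z) = 307.4 / 41.08 = 7.483 mol
n(X) = 2090 / 128.70 = 16.24 mol
n/ν → A: 2.565, Z: 3.742, X: 4.060; A is limiting.
n(G) = (2/1) × 2.565 = 5.130 mol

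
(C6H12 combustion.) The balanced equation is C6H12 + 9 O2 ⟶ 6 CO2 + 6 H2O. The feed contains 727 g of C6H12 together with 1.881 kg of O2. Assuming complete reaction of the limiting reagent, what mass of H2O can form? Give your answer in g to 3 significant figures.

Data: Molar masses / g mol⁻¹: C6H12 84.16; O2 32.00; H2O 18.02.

706 g

n(C6H12) = 727.0 / 84.16 = 8.638 mol
n(O2) = 1.881×1000 / 32.00 = 58.78 mol
n/ν → C6H12: 8.638, O2: 6.531; O2 is limiting.
n(H2O) = (6/9) × 58.78 = 39.19 mol
mass = 39.19 × 18.02 = 706.2 g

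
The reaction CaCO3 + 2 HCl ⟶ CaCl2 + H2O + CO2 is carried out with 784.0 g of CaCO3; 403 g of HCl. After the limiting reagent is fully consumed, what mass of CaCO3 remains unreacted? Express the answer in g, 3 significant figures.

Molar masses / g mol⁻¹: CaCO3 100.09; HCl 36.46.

n(CaCO3) = 784.0 / 100.09 = 7.833 mol
n(HCl) = 403.0 / 36.46 = 11.05 mol
n/ν for CaCO3 = 7.833/1 = 7.833
n/ν for HCl = 11.05/2 = 5.525
Smallest n/ν is HCl → limiting reagent.
CaCO3 consumed = (1/2) × 11.05 = 5.525 mol
CaCO3 remaining = 7.833 − 5.525 = 2.308 mol
mass = 2.308 × 100.09 = 231.0 g

231 g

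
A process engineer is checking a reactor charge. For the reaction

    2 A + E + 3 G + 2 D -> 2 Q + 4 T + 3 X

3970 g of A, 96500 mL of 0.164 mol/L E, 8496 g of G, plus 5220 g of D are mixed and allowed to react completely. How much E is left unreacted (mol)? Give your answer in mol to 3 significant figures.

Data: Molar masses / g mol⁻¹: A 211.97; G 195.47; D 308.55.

n(A) = 3970 / 211.97 = 18.73 mol
n(E) = 0.164 × 96500/1000 = 15.83 mol
n(G) = 8496 / 195.47 = 43.46 mol
n(D) = 5220 / 308.55 = 16.92 mol
n/ν → A: 9.365, E: 15.83, G: 14.49, D: 8.460; D is limiting.
E consumed = (1/2) × 16.92 = 8.460 mol
E remaining = 15.83 − 8.460 = 7.370 mol

7.37 mol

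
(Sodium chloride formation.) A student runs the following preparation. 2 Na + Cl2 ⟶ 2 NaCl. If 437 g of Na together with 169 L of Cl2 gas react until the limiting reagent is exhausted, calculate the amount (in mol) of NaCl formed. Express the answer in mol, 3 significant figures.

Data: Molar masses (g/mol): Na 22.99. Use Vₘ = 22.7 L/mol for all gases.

14.9 mol

n(Na) = 437.0 / 22.99 = 19.01 mol
n(Cl2) = 169.0 / 22.7 = 7.445 mol
n/ν → Na: 9.505, Cl2: 7.445; Cl2 is limiting.
n(NaCl) = (2/1) × 7.445 = 14.89 mol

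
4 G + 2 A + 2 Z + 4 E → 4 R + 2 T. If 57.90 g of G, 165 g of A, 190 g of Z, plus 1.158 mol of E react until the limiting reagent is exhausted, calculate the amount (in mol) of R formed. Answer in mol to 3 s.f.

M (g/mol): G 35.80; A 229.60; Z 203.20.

1.16 mol

n(G) = 57.90 / 35.80 = 1.617 mol
n(A) = 165.0 / 229.60 = 0.7186 mol
n(Z) = 190.0 / 203.20 = 0.9350 mol
n(E) = 1.158 mol
n/ν → G: 0.4043, A: 0.3593, Z: 0.4675, E: 0.2895; E is limiting.
n(R) = (4/4) × 1.158 = 1.158 mol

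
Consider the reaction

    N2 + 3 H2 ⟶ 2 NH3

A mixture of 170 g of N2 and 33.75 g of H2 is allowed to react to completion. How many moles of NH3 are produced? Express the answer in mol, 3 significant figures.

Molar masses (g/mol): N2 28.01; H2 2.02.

11.1 mol

n(N2) = 170.0 / 28.01 = 6.069 mol
n(H2) = 33.75 / 2.02 = 16.71 mol
n/ν for N2 = 6.069/1 = 6.069
n/ν for H2 = 16.71/3 = 5.570
Smallest n/ν is H2 → limiting reagent.
n(NH3) = (2/3) × 16.71 = 11.14 mol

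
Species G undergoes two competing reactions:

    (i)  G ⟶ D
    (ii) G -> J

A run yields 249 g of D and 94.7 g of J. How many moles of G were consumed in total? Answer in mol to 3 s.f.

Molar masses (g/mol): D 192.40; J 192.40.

n(D) = 249 / 192.40 = 1.294 mol
n(J) = 94.7 / 192.40 = 0.4922 mol
n(G) via (i) = (1/1)×1.294 = 1.294 mol
n(G) via (ii) = (1/1)×0.4922 = 0.4922 mol
total n(G) = 1.294 + 0.4922 = 1.786 mol

1.79 mol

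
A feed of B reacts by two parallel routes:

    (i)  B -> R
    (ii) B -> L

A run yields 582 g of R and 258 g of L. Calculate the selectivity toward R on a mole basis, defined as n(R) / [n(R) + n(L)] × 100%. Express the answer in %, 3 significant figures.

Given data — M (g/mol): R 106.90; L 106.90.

69.3 %

n(R) = 582 / 106.90 = 5.444 mol
n(L) = 258 / 106.90 = 2.413 mol
selectivity = 5.444/(5.444+2.413) × 100 = 69.29 %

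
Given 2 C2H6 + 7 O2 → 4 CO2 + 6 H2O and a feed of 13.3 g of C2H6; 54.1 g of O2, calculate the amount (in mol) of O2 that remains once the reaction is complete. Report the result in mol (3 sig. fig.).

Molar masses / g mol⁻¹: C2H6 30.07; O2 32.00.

0.143 mol

n(C2H6) = 13.30 / 30.07 = 0.4423 mol
n(O2) = 54.10 / 32.00 = 1.691 mol
n/ν for C2H6 = 0.4423/2 = 0.2212
n/ν for O2 = 1.691/7 = 0.2416
Smallest n/ν is C2H6 → limiting reagent.
O2 consumed = (7/2) × 0.4423 = 1.548 mol
O2 remaining = 1.691 − 1.548 = 0.1430 mol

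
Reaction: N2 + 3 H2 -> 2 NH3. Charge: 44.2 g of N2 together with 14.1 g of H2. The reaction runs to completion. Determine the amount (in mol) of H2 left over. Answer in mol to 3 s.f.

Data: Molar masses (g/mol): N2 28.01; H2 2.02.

n(N2) = 44.20 / 28.01 = 1.578 mol
n(H2) = 14.10 / 2.02 = 6.980 mol
n/ν for N2 = 1.578/1 = 1.578
n/ν for H2 = 6.980/3 = 2.327
Smallest n/ν is N2 → limiting reagent.
H2 consumed = (3/1) × 1.578 = 4.734 mol
H2 remaining = 6.980 − 4.734 = 2.246 mol

2.25 mol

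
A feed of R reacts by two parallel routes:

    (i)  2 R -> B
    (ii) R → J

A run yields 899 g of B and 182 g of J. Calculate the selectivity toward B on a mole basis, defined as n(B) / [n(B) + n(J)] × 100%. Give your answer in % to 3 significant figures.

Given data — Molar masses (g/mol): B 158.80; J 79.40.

71.2 %

n(B) = 899 / 158.80 = 5.661 mol
n(J) = 182 / 79.40 = 2.292 mol
selectivity = 5.661/(5.661+2.292) × 100 = 71.18 %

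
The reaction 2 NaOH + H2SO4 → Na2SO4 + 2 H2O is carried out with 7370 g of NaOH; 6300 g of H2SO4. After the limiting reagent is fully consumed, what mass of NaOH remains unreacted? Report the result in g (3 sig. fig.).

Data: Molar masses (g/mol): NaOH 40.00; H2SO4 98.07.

2230 g

n(NaOH) = 7370 / 40.00 = 184.3 mol
n(H2SO4) = 6300 / 98.07 = 64.24 mol
n/ν → NaOH: 92.15, H2SO4: 64.24; H2SO4 is limiting.
NaOH consumed = (2/1) × 64.24 = 128.5 mol
NaOH remaining = 184.3 − 128.5 = 55.80 mol
mass = 55.80 × 40.00 = 2232 g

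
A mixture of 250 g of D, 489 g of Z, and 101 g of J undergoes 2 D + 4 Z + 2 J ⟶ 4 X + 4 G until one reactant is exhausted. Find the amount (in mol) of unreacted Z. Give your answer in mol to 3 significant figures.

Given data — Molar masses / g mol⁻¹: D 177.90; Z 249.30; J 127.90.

n(D) = 250.0 / 177.90 = 1.405 mol
n(Z) = 489.0 / 249.30 = 1.961 mol
n(J) = 101.0 / 127.90 = 0.7897 mol
n/ν for D = 1.405/2 = 0.7025
n/ν for Z = 1.961/4 = 0.4903
n/ν for J = 0.7897/2 = 0.3949
Smallest n/ν is J → limiting reagent.
Z consumed = (4/2) × 0.7897 = 1.579 mol
Z remaining = 1.961 − 1.579 = 0.3820 mol

0.382 mol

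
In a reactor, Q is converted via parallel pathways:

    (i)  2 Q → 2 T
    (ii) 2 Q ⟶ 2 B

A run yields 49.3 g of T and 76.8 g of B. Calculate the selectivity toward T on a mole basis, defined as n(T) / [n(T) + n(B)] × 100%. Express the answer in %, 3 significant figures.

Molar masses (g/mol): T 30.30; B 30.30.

n(T) = 49.3 / 30.30 = 1.627 mol
n(B) = 76.8 / 30.30 = 2.535 mol
selectivity = 1.627/(1.627+2.535) × 100 = 39.09 %

39.1 %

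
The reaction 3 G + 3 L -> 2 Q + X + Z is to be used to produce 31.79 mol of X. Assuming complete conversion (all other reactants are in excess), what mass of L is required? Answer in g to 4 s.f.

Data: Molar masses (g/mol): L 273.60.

26090 g

n(X) = 31.79 mol
n(L) = (3/1) × 31.79 = 95.37 mol
mass = 95.37 × 273.60 = 26090 g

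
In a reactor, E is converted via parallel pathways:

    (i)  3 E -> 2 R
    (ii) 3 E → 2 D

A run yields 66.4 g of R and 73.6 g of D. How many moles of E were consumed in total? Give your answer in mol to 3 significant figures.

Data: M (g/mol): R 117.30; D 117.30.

1.79 mol

n(R) = 66.4 / 117.30 = 0.5661 mol
n(D) = 73.6 / 117.30 = 0.6275 mol
n(E) via (i) = (3/2)×0.5661 = 0.8492 mol
n(E) via (ii) = (3/2)×0.6275 = 0.9413 mol
total n(E) = 0.8492 + 0.9413 = 1.791 mol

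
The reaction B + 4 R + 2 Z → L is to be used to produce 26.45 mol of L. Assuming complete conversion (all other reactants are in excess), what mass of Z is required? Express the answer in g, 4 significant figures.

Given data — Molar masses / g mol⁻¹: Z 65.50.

3465 g

n(L) = 26.45 mol
n(Z) = (2/1) × 26.45 = 52.90 mol
mass = 52.90 × 65.50 = 3465 g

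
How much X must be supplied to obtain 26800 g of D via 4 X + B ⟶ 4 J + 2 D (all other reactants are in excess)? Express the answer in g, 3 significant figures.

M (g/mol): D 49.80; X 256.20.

n(D) = 26800 / 49.80 = 538.2 mol
n(X) = (4/2) × 538.2 = 1076 mol
mass = 1076 × 256.20 = 275700 g

276000 g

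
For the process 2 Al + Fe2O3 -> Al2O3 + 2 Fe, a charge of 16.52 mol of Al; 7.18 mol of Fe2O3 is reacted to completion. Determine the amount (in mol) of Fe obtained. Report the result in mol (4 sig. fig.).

14.36 mol

n(Al) = 16.52 mol
n(Fe2O3) = 7.180 mol
n/ν → Al: 8.260, Fe2O3: 7.180; Fe2O3 is limiting.
n(Fe) = (2/1) × 7.180 = 14.36 mol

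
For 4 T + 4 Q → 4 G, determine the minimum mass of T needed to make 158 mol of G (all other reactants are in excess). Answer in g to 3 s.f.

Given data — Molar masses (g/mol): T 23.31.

3680 g

n(G) = 158.0 mol
n(T) = (4/4) × 158.0 = 158.0 mol
mass = 158.0 × 23.31 = 3683 g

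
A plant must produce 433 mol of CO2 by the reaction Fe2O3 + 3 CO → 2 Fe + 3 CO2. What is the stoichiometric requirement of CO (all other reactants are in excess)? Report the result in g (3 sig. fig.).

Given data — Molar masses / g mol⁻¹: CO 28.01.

12100 g

n(CO2) = 433.0 mol
n(CO) = (3/3) × 433.0 = 433.0 mol
mass = 433.0 × 28.01 = 12130 g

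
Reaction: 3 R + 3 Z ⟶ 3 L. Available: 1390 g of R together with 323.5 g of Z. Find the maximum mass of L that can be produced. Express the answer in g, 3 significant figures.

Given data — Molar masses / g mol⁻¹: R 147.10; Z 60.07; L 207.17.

1120 g

n(R) = 1390 / 147.10 = 9.449 mol
n(Z) = 323.5 / 60.07 = 5.385 mol
n/ν for R = 9.449/3 = 3.150
n/ν for Z = 5.385/3 = 1.795
Smallest n/ν is Z → limiting reagent.
n(L) = (3/3) × 5.385 = 5.385 mol
mass = 5.385 × 207.17 = 1116 g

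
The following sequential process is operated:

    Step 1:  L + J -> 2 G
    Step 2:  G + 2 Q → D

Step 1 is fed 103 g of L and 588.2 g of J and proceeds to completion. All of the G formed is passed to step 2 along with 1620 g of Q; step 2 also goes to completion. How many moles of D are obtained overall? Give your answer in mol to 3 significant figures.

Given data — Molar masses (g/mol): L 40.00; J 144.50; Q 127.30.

5.15 mol

Step 1:
n(L) = 103.0 / 40.00 = 2.575 mol
n(J) = 588.2 / 144.50 = 4.071 mol
n/ν for L = 2.575/1 = 2.575
n/ν for J = 4.071/1 = 4.071
Smallest n/ν is L → limiting reagent.
n(G) produced = (2/1) × 2.575 = 5.150 mol
Step 2:
n(G) available = 5.150 mol
n(Q) = 1620 / 127.30 = 12.73 mol
n/ν for G = 5.150/1 = 5.150
n/ν for Q = 12.73/2 = 6.365
Smallest n/ν is G → limiting reagent.
n(D) = (1/1) × 5.150 = 5.150 mol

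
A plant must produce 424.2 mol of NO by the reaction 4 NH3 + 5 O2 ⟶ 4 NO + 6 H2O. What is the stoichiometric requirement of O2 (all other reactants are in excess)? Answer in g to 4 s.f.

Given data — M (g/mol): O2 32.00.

n(NO) = 424.2 mol
n(O2) = (5/4) × 424.2 = 530.3 mol
mass = 530.3 × 32.00 = 16970 g

16970 g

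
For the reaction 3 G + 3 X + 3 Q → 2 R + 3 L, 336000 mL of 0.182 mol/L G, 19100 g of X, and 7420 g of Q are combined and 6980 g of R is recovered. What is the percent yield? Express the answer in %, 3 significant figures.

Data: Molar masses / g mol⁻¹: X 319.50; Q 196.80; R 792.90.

n(G) = 0.182 × 336000/1000 = 61.15 mol
n(X) = 19100 / 319.50 = 59.78 mol
n(Q) = 7420 / 196.80 = 37.70 mol
n/ν for G = 61.15/3 = 20.38
n/ν for X = 59.78/3 = 19.93
n/ν for Q = 37.70/3 = 12.57
Smallest n/ν is Q → limiting reagent.
theoretical n(R) = (2/3) × 37.70 = 25.13 mol → 19930 g
% yield = 6980 / 19930 × 100 = 35.02 %

35.0 %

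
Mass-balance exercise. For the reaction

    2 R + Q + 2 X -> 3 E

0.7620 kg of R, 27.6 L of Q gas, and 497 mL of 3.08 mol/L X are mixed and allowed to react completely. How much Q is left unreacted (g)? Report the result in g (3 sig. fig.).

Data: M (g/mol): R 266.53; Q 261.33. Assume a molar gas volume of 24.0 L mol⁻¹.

n(R) = 0.7620×1000 / 266.53 = 2.859 mol
n(Q) = 27.60 / 24.0 = 1.150 mol
n(X) = 3.08 × 497.0/1000 = 1.531 mol
n/ν for R = 2.859/2 = 1.430
n/ν for Q = 1.150/1 = 1.150
n/ν for X = 1.531/2 = 0.7655
Smallest n/ν is X → limiting reagent.
Q consumed = (1/2) × 1.531 = 0.7655 mol
Q remaining = 1.150 − 0.7655 = 0.3845 mol
mass = 0.3845 × 261.33 = 100.5 g

101 g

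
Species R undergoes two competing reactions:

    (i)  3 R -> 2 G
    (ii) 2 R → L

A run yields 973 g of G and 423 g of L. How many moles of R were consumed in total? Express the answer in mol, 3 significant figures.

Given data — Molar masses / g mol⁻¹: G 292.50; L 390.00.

7.16 mol

n(G) = 973 / 292.50 = 3.326 mol
n(L) = 423 / 390.00 = 1.085 mol
n(R) via (i) = (3/2)×3.326 = 4.989 mol
n(R) via (ii) = (2/1)×1.085 = 2.170 mol
total n(R) = 4.989 + 2.170 = 7.159 mol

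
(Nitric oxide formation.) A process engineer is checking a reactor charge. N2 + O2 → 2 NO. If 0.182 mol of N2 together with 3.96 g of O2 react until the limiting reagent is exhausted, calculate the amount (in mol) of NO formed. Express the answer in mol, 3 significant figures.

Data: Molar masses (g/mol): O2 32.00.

n(N2) = 0.1820 mol
n(O2) = 3.960 / 32.00 = 0.1238 mol
n/ν for N2 = 0.1820/1 = 0.1820
n/ν for O2 = 0.1238/1 = 0.1238
Smallest n/ν is O2 → limiting reagent.
n(NO) = (2/1) × 0.1238 = 0.2476 mol

0.248 mol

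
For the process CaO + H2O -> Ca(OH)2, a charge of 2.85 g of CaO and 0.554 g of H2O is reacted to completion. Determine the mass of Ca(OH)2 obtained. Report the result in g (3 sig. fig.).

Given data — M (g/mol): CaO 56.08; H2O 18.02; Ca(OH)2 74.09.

2.28 g

n(CaO) = 2.850 / 56.08 = 0.05082 mol
n(H2O) = 0.5540 / 18.02 = 0.03074 mol
n/ν for CaO = 0.05082/1 = 0.05082
n/ν for H2O = 0.03074/1 = 0.03074
Smallest n/ν is H2O → limiting reagent.
n(Ca(OH)2) = (1/1) × 0.03074 = 0.03074 mol
mass = 0.03074 × 74.09 = 2.278 g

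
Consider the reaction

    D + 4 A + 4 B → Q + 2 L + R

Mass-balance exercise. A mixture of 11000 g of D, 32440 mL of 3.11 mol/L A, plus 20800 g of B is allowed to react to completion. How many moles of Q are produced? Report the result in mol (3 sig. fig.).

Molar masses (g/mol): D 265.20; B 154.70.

25.2 mol

n(D) = 11000 / 265.20 = 41.48 mol
n(A) = 3.11 × 32440/1000 = 100.9 mol
n(B) = 20800 / 154.70 = 134.5 mol
n/ν for D = 41.48/1 = 41.48
n/ν for A = 100.9/4 = 25.23
n/ν for B = 134.5/4 = 33.63
Smallest n/ν is A → limiting reagent.
n(Q) = (1/4) × 100.9 = 25.23 mol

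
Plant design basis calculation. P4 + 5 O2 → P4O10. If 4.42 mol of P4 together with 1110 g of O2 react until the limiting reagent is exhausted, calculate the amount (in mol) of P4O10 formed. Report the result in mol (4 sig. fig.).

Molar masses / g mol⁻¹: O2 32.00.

4.420 mol

n(P4) = 4.420 mol
n(O2) = 1110 / 32.00 = 34.69 mol
n/ν for P4 = 4.420/1 = 4.420
n/ν for O2 = 34.69/5 = 6.938
Smallest n/ν is P4 → limiting reagent.
n(P4O10) = (1/1) × 4.420 = 4.420 mol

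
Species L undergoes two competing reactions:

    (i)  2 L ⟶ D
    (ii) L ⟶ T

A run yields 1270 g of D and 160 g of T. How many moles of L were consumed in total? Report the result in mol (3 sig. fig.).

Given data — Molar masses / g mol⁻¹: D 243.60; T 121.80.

n(D) = 1270 / 243.60 = 5.213 mol
n(T) = 160 / 121.80 = 1.314 mol
n(L) via (i) = (2/1)×5.213 = 10.43 mol
n(L) via (ii) = (1/1)×1.314 = 1.314 mol
total n(L) = 10.43 + 1.314 = 11.74 mol

11.7 mol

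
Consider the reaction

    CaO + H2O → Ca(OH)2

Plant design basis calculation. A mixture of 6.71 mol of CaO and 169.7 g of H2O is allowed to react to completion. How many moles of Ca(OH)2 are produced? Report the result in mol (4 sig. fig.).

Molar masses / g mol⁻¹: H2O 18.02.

6.710 mol

n(CaO) = 6.710 mol
n(H2O) = 169.7 / 18.02 = 9.417 mol
n/ν for CaO = 6.710/1 = 6.710
n/ν for H2O = 9.417/1 = 9.417
Smallest n/ν is CaO → limiting reagent.
n(Ca(OH)2) = (1/1) × 6.710 = 6.710 mol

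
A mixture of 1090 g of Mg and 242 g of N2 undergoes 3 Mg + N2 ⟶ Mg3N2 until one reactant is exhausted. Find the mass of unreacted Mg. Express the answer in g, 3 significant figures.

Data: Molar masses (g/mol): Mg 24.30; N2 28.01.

n(Mg) = 1090 / 24.30 = 44.86 mol
n(N2) = 242.0 / 28.01 = 8.640 mol
n/ν for Mg = 44.86/3 = 14.95
n/ν for N2 = 8.640/1 = 8.640
Smallest n/ν is N2 → limiting reagent.
Mg consumed = (3/1) × 8.640 = 25.92 mol
Mg remaining = 44.86 − 25.92 = 18.94 mol
mass = 18.94 × 24.30 = 460.2 g

460 g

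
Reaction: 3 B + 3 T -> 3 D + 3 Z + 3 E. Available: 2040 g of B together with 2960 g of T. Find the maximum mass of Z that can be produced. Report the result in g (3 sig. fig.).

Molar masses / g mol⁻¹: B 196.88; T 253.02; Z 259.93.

n(B) = 2040 / 196.88 = 10.36 mol
n(T) = 2960 / 253.02 = 11.70 mol
n/ν for B = 10.36/3 = 3.453
n/ν for T = 11.70/3 = 3.900
Smallest n/ν is B → limiting reagent.
n(Z) = (3/3) × 10.36 = 10.36 mol
mass = 10.36 × 259.93 = 2693 g

2690 g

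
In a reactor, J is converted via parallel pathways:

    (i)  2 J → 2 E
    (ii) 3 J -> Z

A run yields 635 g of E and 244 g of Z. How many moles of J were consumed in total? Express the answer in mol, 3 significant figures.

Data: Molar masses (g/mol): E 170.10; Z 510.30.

n(E) = 635 / 170.10 = 3.733 mol
n(Z) = 244 / 510.30 = 0.4782 mol
n(J) via (i) = (2/2)×3.733 = 3.733 mol
n(J) via (ii) = (3/1)×0.4782 = 1.435 mol
total n(J) = 3.733 + 1.435 = 5.168 mol

5.17 mol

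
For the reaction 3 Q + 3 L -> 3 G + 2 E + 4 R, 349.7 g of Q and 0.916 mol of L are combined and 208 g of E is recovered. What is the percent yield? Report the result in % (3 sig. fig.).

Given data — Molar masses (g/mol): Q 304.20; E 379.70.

89.7 %

n(Q) = 349.7 / 304.20 = 1.150 mol
n(L) = 0.9160 mol
n/ν for Q = 1.150/3 = 0.3833
n/ν for L = 0.9160/3 = 0.3053
Smallest n/ν is L → limiting reagent.
theoretical n(E) = (2/3) × 0.9160 = 0.6107 mol → 231.9 g
% yield = 208 / 231.9 × 100 = 89.69 %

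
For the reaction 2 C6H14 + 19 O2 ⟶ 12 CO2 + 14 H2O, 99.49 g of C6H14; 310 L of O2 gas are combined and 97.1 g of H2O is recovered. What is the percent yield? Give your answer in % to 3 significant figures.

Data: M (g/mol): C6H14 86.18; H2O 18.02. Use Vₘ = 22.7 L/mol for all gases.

66.7 %

n(C6H14) = 99.49 / 86.18 = 1.154 mol
n(O2) = 310.0 / 22.7 = 13.66 mol
n/ν → C6H14: 0.5770, O2: 0.7189; C6H14 is limiting.
theoretical n(H2O) = (14/2) × 1.154 = 8.078 mol → 145.6 g
% yield = 97.1 / 145.6 × 100 = 66.69 %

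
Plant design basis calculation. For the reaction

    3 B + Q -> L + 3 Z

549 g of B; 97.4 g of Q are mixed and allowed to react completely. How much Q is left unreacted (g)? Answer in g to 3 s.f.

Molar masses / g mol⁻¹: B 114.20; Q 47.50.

21.3 g

n(B) = 549.0 / 114.20 = 4.807 mol
n(Q) = 97.40 / 47.50 = 2.051 mol
n/ν for B = 4.807/3 = 1.602
n/ν for Q = 2.051/1 = 2.051
Smallest n/ν is B → limiting reagent.
Q consumed = (1/3) × 4.807 = 1.602 mol
Q remaining = 2.051 − 1.602 = 0.4490 mol
mass = 0.4490 × 47.50 = 21.33 g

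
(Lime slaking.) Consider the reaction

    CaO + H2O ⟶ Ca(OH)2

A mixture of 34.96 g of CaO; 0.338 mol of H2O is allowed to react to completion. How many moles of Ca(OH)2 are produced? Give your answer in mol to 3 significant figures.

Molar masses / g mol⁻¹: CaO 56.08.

n(CaO) = 34.96 / 56.08 = 0.6234 mol
n(H2O) = 0.3380 mol
n/ν for CaO = 0.6234/1 = 0.6234
n/ν for H2O = 0.3380/1 = 0.3380
Smallest n/ν is H2O → limiting reagent.
n(Ca(OH)2) = (1/1) × 0.3380 = 0.3380 mol

0.338 mol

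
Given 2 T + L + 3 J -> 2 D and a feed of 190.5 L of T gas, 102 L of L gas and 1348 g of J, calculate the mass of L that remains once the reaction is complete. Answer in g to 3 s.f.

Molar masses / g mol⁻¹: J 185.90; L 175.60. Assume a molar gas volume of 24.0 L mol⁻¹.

n(T) = 190.5 / 24.0 = 7.938 mol
n(L) = 102.0 / 24.0 = 4.250 mol
n(J) = 1348 / 185.90 = 7.251 mol
n/ν for T = 7.938/2 = 3.969
n/ν for L = 4.250/1 = 4.250
n/ν for J = 7.251/3 = 2.417
Smallest n/ν is J → limiting reagent.
L consumed = (1/3) × 7.251 = 2.417 mol
L remaining = 4.250 − 2.417 = 1.833 mol
mass = 1.833 × 175.60 = 321.9 g

322 g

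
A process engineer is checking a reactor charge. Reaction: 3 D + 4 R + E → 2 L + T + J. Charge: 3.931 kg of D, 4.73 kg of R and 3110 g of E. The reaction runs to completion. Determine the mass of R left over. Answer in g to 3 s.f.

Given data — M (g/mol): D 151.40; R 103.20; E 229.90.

1160 g

n(D) = 3.931×1000 / 151.40 = 25.96 mol
n(R) = 4.730×1000 / 103.20 = 45.83 mol
n(E) = 3110 / 229.90 = 13.53 mol
n/ν → D: 8.653, R: 11.46, E: 13.53; D is limiting.
R consumed = (4/3) × 25.96 = 34.61 mol
R remaining = 45.83 − 34.61 = 11.22 mol
mass = 11.22 × 103.20 = 1158 g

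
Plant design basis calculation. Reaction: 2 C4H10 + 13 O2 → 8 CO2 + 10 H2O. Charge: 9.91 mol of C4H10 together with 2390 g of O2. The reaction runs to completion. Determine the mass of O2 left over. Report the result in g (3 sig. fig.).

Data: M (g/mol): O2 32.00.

n(C4H10) = 9.910 mol
n(O2) = 2390 / 32.00 = 74.69 mol
n/ν for C4H10 = 9.910/2 = 4.955
n/ν for O2 = 74.69/13 = 5.745
Smallest n/ν is C4H10 → limiting reagent.
O2 consumed = (13/2) × 9.910 = 64.42 mol
O2 remaining = 74.69 − 64.42 = 10.27 mol
mass = 10.27 × 32.00 = 328.6 g

329 g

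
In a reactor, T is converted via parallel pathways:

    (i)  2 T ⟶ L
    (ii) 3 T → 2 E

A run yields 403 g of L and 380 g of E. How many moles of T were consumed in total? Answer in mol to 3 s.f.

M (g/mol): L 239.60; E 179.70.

n(L) = 403 / 239.60 = 1.682 mol
n(E) = 380 / 179.70 = 2.115 mol
n(T) via (i) = (2/1)×1.682 = 3.364 mol
n(T) via (ii) = (3/2)×2.115 = 3.173 mol
total n(T) = 3.364 + 3.173 = 6.537 mol

6.54 mol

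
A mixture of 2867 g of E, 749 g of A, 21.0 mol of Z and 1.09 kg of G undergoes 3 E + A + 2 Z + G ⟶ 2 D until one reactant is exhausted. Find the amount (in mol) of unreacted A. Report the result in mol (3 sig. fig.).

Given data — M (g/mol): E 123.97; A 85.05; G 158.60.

1.93 mol

n(E) = 2867 / 123.97 = 23.13 mol
n(A) = 749.0 / 85.05 = 8.807 mol
n(Z) = 21.00 mol
n(G) = 1.090×1000 / 158.60 = 6.873 mol
n/ν → E: 7.710, A: 8.807, Z: 10.50, G: 6.873; G is limiting.
A consumed = (1/1) × 6.873 = 6.873 mol
A remaining = 8.807 − 6.873 = 1.934 mol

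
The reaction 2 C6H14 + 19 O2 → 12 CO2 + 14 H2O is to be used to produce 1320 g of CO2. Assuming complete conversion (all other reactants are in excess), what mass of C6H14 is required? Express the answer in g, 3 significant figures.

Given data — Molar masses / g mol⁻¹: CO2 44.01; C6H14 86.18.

431 g

n(CO2) = 1320 / 44.01 = 29.99 mol
n(C6H14) = (2/12) × 29.99 = 4.998 mol
mass = 4.998 × 86.18 = 430.7 g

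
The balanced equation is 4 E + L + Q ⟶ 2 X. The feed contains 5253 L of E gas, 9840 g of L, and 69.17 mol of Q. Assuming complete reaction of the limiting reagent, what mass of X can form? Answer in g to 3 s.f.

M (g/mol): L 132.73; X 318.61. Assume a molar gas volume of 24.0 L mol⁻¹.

34900 g

n(E) = 5253 / 24.0 = 218.9 mol
n(L) = 9840 / 132.73 = 74.14 mol
n(Q) = 69.17 mol
n/ν → E: 54.73, L: 74.14, Q: 69.17; E is limiting.
n(X) = (2/4) × 218.9 = 109.5 mol
mass = 109.5 × 318.61 = 34890 g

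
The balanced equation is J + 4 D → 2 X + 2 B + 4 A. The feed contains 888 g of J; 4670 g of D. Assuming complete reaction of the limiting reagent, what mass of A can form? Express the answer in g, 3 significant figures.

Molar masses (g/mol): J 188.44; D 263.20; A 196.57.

n(J) = 888.0 / 188.44 = 4.712 mol
n(D) = 4670 / 263.20 = 17.74 mol
n/ν for J = 4.712/1 = 4.712
n/ν for D = 17.74/4 = 4.435
Smallest n/ν is D → limiting reagent.
n(A) = (4/4) × 17.74 = 17.74 mol
mass = 17.74 × 196.57 = 3487 g

3490 g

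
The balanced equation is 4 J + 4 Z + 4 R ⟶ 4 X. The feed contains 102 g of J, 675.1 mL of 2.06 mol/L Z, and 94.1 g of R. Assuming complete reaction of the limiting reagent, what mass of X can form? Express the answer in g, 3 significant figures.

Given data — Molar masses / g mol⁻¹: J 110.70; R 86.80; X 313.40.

n(J) = 102.0 / 110.70 = 0.9214 mol
n(Z) = 2.06 × 675.1/1000 = 1.391 mol
n(R) = 94.10 / 86.80 = 1.084 mol
n/ν for J = 0.9214/4 = 0.2304
n/ν for Z = 1.391/4 = 0.3478
n/ν for R = 1.084/4 = 0.2710
Smallest n/ν is J → limiting reagent.
n(X) = (4/4) × 0.9214 = 0.9214 mol
mass = 0.9214 × 313.40 = 288.8 g

289 g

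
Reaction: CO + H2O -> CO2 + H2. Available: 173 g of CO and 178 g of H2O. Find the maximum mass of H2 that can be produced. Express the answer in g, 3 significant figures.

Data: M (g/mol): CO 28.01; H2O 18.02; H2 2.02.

12.5 g

n(CO) = 173.0 / 28.01 = 6.176 mol
n(H2O) = 178.0 / 18.02 = 9.878 mol
n/ν for CO = 6.176/1 = 6.176
n/ν for H2O = 9.878/1 = 9.878
Smallest n/ν is CO → limiting reagent.
n(H2) = (1/1) × 6.176 = 6.176 mol
mass = 6.176 × 2.02 = 12.48 g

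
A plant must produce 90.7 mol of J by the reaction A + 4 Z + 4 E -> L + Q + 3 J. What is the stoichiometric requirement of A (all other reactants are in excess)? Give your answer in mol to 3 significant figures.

30.2 mol

n(J) = 90.70 mol
n(A) = (1/3) × 90.70 = 30.23 mol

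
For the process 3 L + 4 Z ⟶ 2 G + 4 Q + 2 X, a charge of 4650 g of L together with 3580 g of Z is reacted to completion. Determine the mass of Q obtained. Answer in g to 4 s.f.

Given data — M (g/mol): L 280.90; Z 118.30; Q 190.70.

4209 g

n(L) = 4650 / 280.90 = 16.55 mol
n(Z) = 3580 / 118.30 = 30.26 mol
n/ν for L = 16.55/3 = 5.517
n/ν for Z = 30.26/4 = 7.565
Smallest n/ν is L → limiting reagent.
n(Q) = (4/3) × 16.55 = 22.07 mol
mass = 22.07 × 190.70 = 4209 g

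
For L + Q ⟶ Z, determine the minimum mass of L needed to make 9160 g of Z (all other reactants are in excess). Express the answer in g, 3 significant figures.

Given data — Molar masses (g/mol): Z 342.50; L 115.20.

n(Z) = 9160 / 342.50 = 26.74 mol
n(L) = (1/1) × 26.74 = 26.74 mol
mass = 26.74 × 115.20 = 3080 g

3080 g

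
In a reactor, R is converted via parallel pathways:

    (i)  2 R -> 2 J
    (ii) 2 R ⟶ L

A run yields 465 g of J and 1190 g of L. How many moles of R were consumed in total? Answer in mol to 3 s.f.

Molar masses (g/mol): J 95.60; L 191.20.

n(J) = 465 / 95.60 = 4.864 mol
n(L) = 1190 / 191.20 = 6.224 mol
n(R) via (i) = (2/2)×4.864 = 4.864 mol
n(R) via (ii) = (2/1)×6.224 = 12.45 mol
total n(R) = 4.864 + 12.45 = 17.31 mol

17.3 mol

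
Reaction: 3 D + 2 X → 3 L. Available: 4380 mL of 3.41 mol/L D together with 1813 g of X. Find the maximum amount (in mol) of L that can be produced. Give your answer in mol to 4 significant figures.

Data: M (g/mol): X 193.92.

14.02 mol

n(D) = 3.41 × 4380/1000 = 14.94 mol
n(X) = 1813 / 193.92 = 9.349 mol
n/ν for D = 14.94/3 = 4.980
n/ν for X = 9.349/2 = 4.675
Smallest n/ν is X → limiting reagent.
n(L) = (3/2) × 9.349 = 14.02 mol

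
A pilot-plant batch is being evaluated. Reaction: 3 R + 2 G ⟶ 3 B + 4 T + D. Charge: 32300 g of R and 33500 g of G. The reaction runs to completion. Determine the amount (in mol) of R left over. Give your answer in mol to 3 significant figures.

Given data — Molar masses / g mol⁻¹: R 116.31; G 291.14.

n(R) = 32300 / 116.31 = 277.7 mol
n(G) = 33500 / 291.14 = 115.1 mol
n/ν for R = 277.7/3 = 92.57
n/ν for G = 115.1/2 = 57.55
Smallest n/ν is G → limiting reagent.
R consumed = (3/2) × 115.1 = 172.7 mol
R remaining = 277.7 − 172.7 = 105.0 mol

105 mol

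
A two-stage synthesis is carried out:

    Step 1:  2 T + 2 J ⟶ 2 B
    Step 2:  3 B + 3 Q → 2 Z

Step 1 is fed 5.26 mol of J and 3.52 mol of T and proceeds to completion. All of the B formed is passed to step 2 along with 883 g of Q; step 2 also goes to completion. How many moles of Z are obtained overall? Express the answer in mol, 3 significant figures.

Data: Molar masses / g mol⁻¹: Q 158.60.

2.35 mol

Step 1:
n(J) = 5.260 mol
n(T) = 3.520 mol
n/ν for J = 5.260/2 = 2.630
n/ν for T = 3.520/2 = 1.760
Smallest n/ν is T → limiting reagent.
n(B) produced = (2/2) × 3.520 = 3.520 mol
Step 2:
n(B) available = 3.520 mol
n(Q) = 883.0 / 158.60 = 5.567 mol
n/ν for B = 3.520/3 = 1.173
n/ν for Q = 5.567/3 = 1.856
Smallest n/ν is B → limiting reagent.
n(Z) = (2/3) × 3.520 = 2.347 mol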